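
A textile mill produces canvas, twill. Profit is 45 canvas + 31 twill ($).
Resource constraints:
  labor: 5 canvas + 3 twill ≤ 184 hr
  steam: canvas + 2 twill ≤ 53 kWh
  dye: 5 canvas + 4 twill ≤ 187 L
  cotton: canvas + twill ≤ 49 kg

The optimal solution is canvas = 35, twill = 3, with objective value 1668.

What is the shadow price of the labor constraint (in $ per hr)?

5

Binding: labor and dye. Non-binding: steam (12 unused), cotton (11 unused).
By complementary slackness, y = 0 for the non-binding constraints.
From A_Bᵀ y = c: 5·y_labor + 5·y_dye = 45; 3·y_labor + 4·y_dye = 31.
Solving: y_labor = 5, y_dye = 4.
Shadow price of labor = 5.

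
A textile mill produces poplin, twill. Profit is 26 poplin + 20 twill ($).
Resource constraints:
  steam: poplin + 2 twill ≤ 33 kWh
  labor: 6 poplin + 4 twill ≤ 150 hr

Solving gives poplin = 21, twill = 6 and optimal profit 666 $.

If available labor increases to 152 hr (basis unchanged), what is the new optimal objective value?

674

Check each constraint at x*: steam 33/33 (tight); labor 150/150 (tight).
From A_Bᵀ y = c: 1·y_steam + 6·y_labor = 26; 2·y_steam + 4·y_labor = 20.
→ y_steam = 2 and y_labor = 4.
Δz = y_labor·Δb = 4 × (2) = 8, so new z* = 666 + 8 = 674.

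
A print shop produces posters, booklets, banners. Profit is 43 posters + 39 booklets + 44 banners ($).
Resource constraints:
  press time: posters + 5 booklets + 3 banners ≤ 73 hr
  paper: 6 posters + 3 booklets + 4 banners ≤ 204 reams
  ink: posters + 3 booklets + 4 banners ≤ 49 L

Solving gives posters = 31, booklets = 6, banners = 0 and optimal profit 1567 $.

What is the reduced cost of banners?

Check each constraint at x*: press time 61/73 (slack 12); paper 204/204 (tight); ink 49/49 (tight).
Slack constraints have shadow price 0 (complementary slackness).
The binding rows give the dual system: 6·y_paper + 1·y_ink = 43 and 3·y_paper + 3·y_ink = 39.
This yields shadow prices y_paper = 6, y_ink = 7.
Reduced cost of banners: c₃ − yᵀa₃ = 44 − (6·4 + 7·4) = 44 − 52 = -8.

-8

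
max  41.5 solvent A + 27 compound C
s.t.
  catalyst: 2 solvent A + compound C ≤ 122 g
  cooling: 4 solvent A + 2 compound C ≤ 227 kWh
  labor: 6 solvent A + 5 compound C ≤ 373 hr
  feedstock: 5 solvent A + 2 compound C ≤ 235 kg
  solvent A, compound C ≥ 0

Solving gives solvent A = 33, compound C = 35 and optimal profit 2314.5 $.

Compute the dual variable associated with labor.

4

Check each constraint at x*: catalyst 101/122 (slack 21); cooling 202/227 (slack 25); labor 373/373 (tight); feedstock 235/235 (tight).
Slack constraints have shadow price 0 (complementary slackness).
Dual feasibility on the basic columns requires 6·y_labor + 5·y_feedstock = 41.5, 5·y_labor + 2·y_feedstock = 27.
→ y_labor = 4 and y_feedstock = 3.5.
Shadow price of labor = 4.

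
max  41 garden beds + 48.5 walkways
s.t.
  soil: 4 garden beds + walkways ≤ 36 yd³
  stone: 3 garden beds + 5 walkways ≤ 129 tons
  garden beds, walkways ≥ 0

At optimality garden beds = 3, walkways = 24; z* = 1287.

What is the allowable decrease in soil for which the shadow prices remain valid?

10.2

Binding constraints: soil, stone. The basis is B = [[4,1],[3,5]] with det 17.
Per unit decrease in soil, x* moves by d = (-0.2941, 0.1765).
The basis stays optimal until garden beds reaches 0; allowable decrease = 10.2 yd³.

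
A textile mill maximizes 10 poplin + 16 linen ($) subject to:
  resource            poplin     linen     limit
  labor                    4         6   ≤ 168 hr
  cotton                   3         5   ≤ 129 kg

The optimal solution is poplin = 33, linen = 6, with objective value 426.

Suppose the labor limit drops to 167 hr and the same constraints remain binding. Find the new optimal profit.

At the optimum: labor uses 168 of 168 (binding); cotton uses 129 of 129 (binding).
The binding rows give the dual system: 4·y_labor + 3·y_cotton = 10 and 6·y_labor + 5·y_cotton = 16.
→ y_labor = 1 and y_cotton = 2.
Δz = y_labor·Δb = 1 × (-1) = -1, so new z* = 426 − 1 = 425.

425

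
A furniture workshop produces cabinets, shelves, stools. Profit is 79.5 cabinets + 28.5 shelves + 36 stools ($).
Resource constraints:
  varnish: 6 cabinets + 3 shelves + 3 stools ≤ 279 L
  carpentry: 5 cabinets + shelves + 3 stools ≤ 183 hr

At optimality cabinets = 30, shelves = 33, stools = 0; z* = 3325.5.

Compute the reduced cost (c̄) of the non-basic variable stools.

-7.5

Check each constraint at x*: varnish 279/279 (tight); carpentry 183/183 (tight).
From A_Bᵀ y = c: 6·y_varnish + 5·y_carpentry = 79.5; 3·y_varnish + 1·y_carpentry = 28.5.
→ y_varnish = 7 and y_carpentry = 7.5.
Reduced cost of stools: c₃ − yᵀa₃ = 36 − (7·3 + 7.5·3) = 36 − 43.5 = -7.5.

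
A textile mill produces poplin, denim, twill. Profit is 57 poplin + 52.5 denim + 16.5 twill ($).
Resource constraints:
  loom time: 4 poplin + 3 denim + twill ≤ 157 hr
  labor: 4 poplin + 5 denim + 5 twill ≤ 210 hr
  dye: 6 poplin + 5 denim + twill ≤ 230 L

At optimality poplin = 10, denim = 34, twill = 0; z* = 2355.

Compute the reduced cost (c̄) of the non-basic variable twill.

-6

At the optimum: loom time uses 142 of 157 (slack = 15); labor uses 210 of 210 (binding); dye uses 230 of 230 (binding).
Since loom time is not tight, its dual is 0.
From A_Bᵀ y = c: 4·y_labor + 6·y_dye = 57; 5·y_labor + 5·y_dye = 52.5.
Solving: y_labor = 3, y_dye = 7.5.
Reduced cost of twill: c₃ − yᵀa₃ = 16.5 − (3·5 + 7.5·1) = 16.5 − 22.5 = -6.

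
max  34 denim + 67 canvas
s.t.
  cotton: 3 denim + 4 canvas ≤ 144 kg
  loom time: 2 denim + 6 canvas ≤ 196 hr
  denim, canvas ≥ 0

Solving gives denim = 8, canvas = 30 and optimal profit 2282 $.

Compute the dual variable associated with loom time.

6.5

Both cotton and loom time are binding at x*.
From A_Bᵀ y = c: 3·y_cotton + 2·y_loom time = 34; 4·y_cotton + 6·y_loom time = 67.
Solving: y_cotton = 7, y_loom time = 6.5.
Shadow price of loom time = 6.5.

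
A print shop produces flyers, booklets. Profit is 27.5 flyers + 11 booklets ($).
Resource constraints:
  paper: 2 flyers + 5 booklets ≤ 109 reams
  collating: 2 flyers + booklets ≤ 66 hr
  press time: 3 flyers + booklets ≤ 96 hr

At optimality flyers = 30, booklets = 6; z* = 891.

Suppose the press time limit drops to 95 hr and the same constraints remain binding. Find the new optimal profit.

885.5

At the optimum: paper uses 90 of 109 (slack = 19); collating uses 66 of 66 (binding); press time uses 96 of 96 (binding).
Slack constraints have shadow price 0 (complementary slackness).
The binding rows give the dual system: 2·y_collating + 3·y_press time = 27.5 and 1·y_collating + 1·y_press time = 11.
This yields shadow prices y_collating = 5.5, y_press time = 5.5.
Δz = y_press time·Δb = 5.5 × (-1) = -5.5, so new z* = 891 − 5.5 = 885.5.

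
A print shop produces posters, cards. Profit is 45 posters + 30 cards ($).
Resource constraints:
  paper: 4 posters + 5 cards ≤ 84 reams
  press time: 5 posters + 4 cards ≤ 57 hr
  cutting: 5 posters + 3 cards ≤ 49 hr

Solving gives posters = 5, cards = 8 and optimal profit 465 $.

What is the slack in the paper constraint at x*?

24

paper used = 4·5 + 5·8 = 60; slack = 84 − 60 = 24.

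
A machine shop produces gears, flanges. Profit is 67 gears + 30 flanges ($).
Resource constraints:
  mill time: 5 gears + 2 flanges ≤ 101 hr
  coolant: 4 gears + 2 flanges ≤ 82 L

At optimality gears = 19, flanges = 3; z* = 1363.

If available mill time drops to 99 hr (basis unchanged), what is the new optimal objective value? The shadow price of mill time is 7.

1349

Δb = -2, so new z* = 1363 + (7)·(-2) = 1363 − 14 = 1349.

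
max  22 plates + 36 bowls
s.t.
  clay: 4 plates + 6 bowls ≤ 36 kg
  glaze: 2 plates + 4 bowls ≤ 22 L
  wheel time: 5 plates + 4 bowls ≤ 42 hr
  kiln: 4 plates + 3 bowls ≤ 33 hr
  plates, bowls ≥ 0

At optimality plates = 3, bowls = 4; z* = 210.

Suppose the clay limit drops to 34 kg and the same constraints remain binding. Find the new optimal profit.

202

Check each constraint at x*: clay 36/36 (tight); glaze 22/22 (tight); wheel time 31/42 (slack 11); kiln 24/33 (slack 9).
Since wheel time, kiln are not tight, their duals are 0.
The binding rows give the dual system: 4·y_clay + 2·y_glaze = 22 and 6·y_clay + 4·y_glaze = 36.
This yields shadow prices y_clay = 4, y_glaze = 3.
Δz = y_clay·Δb = 4 × (-2) = -8, so new z* = 210 − 8 = 202.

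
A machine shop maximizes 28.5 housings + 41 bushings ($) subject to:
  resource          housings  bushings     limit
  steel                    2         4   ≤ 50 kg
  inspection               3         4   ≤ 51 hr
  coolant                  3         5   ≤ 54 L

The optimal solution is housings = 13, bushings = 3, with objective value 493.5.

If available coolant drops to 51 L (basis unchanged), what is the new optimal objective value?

484.5

Check each constraint at x*: steel 38/50 (slack 12); inspection 51/51 (tight); coolant 54/54 (tight).
Since steel is not tight, its dual is 0.
The binding rows give the dual system: 3·y_inspection + 3·y_coolant = 28.5 and 4·y_inspection + 5·y_coolant = 41.
→ y_inspection = 6.5 and y_coolant = 3.
Δz = y_coolant·Δb = 3 × (-3) = -9, so new z* = 493.5 − 9 = 484.5.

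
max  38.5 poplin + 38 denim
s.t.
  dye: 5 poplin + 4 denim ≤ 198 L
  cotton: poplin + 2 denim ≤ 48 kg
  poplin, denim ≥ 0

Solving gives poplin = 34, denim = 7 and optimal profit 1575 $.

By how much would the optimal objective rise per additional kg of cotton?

6

Both dye and cotton are binding at x*.
The binding rows give the dual system: 5·y_dye + 1·y_cotton = 38.5 and 4·y_dye + 2·y_cotton = 38.
→ y_dye = 6.5 and y_cotton = 6.
Shadow price of cotton = 6.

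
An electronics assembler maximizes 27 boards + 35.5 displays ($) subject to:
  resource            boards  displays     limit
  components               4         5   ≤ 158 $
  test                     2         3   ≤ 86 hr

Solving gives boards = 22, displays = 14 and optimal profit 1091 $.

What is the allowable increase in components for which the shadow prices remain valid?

Binding constraints: components, test. The basis is B = [[4,5],[2,3]] with det 2.
Per unit increase in components, x* moves by d = (1.5, -1).
The basis stays optimal until displays reaches 0; allowable increase = 14 $.

14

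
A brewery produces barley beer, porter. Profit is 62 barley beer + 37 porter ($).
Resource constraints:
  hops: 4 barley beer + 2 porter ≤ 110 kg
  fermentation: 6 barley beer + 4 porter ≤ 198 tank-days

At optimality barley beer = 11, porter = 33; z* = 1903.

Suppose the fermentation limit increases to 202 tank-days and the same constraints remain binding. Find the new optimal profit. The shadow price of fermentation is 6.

1927

Δb = 4, so new z* = 1903 + (6)·(4) = 1903 + 24 = 1927.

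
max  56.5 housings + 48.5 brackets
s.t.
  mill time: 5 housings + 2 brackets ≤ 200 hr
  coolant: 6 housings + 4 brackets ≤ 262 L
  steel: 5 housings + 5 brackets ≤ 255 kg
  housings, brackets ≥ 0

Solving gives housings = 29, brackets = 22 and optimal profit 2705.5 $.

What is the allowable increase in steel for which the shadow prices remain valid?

Binding constraints: coolant, steel. The basis is B = [[6,4],[5,5]] with det 10.
Per unit increase in steel, x* moves by d = (-0.4, 0.6).
The basis stays optimal until housings reaches 0; allowable increase = 72.5 kg.

72.5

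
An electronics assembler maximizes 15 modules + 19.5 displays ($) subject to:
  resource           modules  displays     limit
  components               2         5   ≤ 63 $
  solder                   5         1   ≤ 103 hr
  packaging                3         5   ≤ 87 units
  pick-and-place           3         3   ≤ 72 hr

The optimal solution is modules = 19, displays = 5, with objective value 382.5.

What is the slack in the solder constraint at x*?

3

solder used = 5·19 + 1·5 = 100; slack = 103 − 100 = 3.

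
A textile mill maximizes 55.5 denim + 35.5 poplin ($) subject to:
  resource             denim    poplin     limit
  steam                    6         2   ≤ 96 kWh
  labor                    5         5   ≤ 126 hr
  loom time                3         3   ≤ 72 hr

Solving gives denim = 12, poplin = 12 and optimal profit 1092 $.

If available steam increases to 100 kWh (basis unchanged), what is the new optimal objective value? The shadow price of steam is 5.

Δb = 4, so new z* = 1092 + (5)·(4) = 1092 + 20 = 1112.

1112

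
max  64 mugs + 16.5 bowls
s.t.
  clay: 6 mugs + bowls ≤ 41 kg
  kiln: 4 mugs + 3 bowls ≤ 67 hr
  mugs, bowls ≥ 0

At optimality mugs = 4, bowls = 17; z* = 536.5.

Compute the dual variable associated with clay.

9

Check each constraint at x*: clay 41/41 (tight); kiln 67/67 (tight).
From A_Bᵀ y = c: 6·y_clay + 4·y_kiln = 64; 1·y_clay + 3·y_kiln = 16.5.
→ y_clay = 9 and y_kiln = 2.5.
Shadow price of clay = 9.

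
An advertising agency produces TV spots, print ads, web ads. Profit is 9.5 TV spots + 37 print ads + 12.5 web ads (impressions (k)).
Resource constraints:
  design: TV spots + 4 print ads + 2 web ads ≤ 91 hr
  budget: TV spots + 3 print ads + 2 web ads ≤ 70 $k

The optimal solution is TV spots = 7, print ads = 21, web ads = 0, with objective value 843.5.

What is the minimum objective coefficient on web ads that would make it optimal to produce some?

19

Both design and budget are binding at x*.
Dual feasibility on the basic columns requires 1·y_design + 1·y_budget = 9.5, 4·y_design + 3·y_budget = 37.
This yields shadow prices y_design = 8.5, y_budget = 1.
web ads enters the basis when its profit ≥ yᵀa₃ = 8.5·2 + 1·2 = 19.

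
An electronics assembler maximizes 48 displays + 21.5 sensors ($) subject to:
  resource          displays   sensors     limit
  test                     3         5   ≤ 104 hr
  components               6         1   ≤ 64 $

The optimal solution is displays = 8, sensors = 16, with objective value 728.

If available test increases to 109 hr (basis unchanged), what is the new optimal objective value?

At the optimum: test uses 104 of 104 (binding); components uses 64 of 64 (binding).
The binding rows give the dual system: 3·y_test + 6·y_components = 48 and 5·y_test + 1·y_components = 21.5.
Solving: y_test = 3, y_components = 6.5.
Δz = y_test·Δb = 3 × (5) = 15, so new z* = 728 + 15 = 743.

743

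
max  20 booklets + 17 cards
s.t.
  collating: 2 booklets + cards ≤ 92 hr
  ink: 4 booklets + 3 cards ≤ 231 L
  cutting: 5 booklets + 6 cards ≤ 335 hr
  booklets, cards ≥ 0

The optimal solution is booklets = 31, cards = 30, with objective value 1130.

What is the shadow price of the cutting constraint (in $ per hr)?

2

Binding: collating and cutting. Non-binding: ink (17 unused).
Slack constraints have shadow price 0 (complementary slackness).
From A_Bᵀ y = c: 2·y_collating + 5·y_cutting = 20; 1·y_collating + 6·y_cutting = 17.
→ y_collating = 5 and y_cutting = 2.
Shadow price of cutting = 2.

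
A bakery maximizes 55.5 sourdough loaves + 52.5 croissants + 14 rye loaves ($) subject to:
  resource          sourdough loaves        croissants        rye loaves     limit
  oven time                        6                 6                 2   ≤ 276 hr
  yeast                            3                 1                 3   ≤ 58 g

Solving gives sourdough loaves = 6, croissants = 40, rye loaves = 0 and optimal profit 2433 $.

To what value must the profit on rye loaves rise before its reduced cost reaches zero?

Both oven time and yeast are binding at x*.
From A_Bᵀ y = c: 6·y_oven time + 3·y_yeast = 55.5; 6·y_oven time + 1·y_yeast = 52.5.
Solving: y_oven time = 8.5, y_yeast = 1.5.
rye loaves enters the basis when its profit ≥ yᵀa₃ = 8.5·2 + 1.5·3 = 21.5.

21.5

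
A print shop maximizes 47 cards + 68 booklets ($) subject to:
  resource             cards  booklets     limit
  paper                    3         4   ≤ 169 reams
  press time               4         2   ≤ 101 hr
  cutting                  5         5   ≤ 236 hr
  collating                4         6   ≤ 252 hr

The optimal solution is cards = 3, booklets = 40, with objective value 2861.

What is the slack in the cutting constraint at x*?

21

cutting used = 5·3 + 5·40 = 215; slack = 236 − 215 = 21.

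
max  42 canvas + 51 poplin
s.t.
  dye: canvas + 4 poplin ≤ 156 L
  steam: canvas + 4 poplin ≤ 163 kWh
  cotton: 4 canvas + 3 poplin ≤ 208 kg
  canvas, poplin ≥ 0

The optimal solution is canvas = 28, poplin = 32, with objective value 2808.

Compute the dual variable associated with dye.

6

At the optimum: dye uses 156 of 156 (binding); steam uses 156 of 163 (slack = 7); cotton uses 208 of 208 (binding).
Since steam is not tight, its dual is 0.
The binding rows give the dual system: 1·y_dye + 4·y_cotton = 42 and 4·y_dye + 3·y_cotton = 51.
This yields shadow prices y_dye = 6, y_cotton = 9.
Shadow price of dye = 6.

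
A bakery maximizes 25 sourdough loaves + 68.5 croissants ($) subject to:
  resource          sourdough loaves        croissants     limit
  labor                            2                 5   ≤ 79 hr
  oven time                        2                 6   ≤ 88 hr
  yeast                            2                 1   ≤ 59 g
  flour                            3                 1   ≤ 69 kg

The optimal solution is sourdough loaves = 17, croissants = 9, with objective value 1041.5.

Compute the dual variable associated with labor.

Binding: labor and oven time. Non-binding: yeast (16 unused), flour (9 unused).
Since yeast, flour are not tight, their duals are 0.
From A_Bᵀ y = c: 2·y_labor + 2·y_oven time = 25; 5·y_labor + 6·y_oven time = 68.5.
→ y_labor = 6.5 and y_oven time = 6.
Shadow price of labor = 6.5.

6.5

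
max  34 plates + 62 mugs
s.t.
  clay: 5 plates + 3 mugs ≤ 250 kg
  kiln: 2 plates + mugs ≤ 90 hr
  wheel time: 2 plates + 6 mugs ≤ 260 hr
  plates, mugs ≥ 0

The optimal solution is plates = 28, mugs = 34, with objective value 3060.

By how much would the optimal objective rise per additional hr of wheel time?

Check each constraint at x*: clay 242/250 (slack 8); kiln 90/90 (tight); wheel time 260/260 (tight).
Since clay is not tight, its dual is 0.
From A_Bᵀ y = c: 2·y_kiln + 2·y_wheel time = 34; 1·y_kiln + 6·y_wheel time = 62.
This yields shadow prices y_kiln = 8, y_wheel time = 9.
Shadow price of wheel time = 9.

9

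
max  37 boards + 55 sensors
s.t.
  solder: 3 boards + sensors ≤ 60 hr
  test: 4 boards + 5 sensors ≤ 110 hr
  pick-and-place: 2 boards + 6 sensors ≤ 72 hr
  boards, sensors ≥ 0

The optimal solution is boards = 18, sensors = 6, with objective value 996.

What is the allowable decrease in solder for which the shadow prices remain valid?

48

Binding constraints: solder, pick-and-place. The basis is B = [[3,1],[2,6]] with det 16.
Per unit decrease in solder, x* moves by d = (-0.375, 0.125).
The basis stays optimal until boards reaches 0; allowable decrease = 48 hr.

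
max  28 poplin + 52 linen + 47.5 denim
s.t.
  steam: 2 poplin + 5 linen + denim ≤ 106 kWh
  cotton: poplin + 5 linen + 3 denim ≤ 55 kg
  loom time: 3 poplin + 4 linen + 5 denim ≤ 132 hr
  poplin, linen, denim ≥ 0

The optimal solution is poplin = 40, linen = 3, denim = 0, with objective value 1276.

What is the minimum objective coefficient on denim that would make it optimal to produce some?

52

Binding: cotton and loom time. Non-binding: steam (11 unused).
Since steam is not tight, its dual is 0.
The binding rows give the dual system: 1·y_cotton + 3·y_loom time = 28 and 5·y_cotton + 4·y_loom time = 52.
→ y_cotton = 4 and y_loom time = 8.
denim enters the basis when its profit ≥ yᵀa₃ = 4·3 + 8·5 = 52.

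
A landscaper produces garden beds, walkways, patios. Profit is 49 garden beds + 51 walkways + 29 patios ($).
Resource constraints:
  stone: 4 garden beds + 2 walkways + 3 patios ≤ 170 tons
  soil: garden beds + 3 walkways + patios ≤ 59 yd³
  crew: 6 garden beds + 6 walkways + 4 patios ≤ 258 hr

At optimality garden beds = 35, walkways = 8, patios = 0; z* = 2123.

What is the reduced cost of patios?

-4

At the optimum: stone uses 156 of 170 (slack = 14); soil uses 59 of 59 (binding); crew uses 258 of 258 (binding).
Slack constraints have shadow price 0 (complementary slackness).
The binding rows give the dual system: 1·y_soil + 6·y_crew = 49 and 3·y_soil + 6·y_crew = 51.
This yields shadow prices y_soil = 1, y_crew = 8.
Reduced cost of patios: c₃ − yᵀa₃ = 29 − (1·1 + 8·4) = 29 − 33 = -4.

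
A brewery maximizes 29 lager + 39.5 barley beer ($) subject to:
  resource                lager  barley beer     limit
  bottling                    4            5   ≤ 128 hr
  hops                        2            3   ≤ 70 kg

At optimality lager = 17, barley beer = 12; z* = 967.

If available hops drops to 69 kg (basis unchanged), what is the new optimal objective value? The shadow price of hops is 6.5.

960.5

Δb = -1, so new z* = 967 + (6.5)·(-1) = 967 − 6.5 = 960.5.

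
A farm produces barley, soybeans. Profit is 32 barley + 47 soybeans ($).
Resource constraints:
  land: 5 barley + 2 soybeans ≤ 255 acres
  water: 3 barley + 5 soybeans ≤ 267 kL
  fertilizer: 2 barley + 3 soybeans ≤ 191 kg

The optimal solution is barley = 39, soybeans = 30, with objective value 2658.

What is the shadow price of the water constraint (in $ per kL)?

9

Check each constraint at x*: land 255/255 (tight); water 267/267 (tight); fertilizer 168/191 (slack 23).
Slack constraints have shadow price 0 (complementary slackness).
From A_Bᵀ y = c: 5·y_land + 3·y_water = 32; 2·y_land + 5·y_water = 47.
Solving: y_land = 1, y_water = 9.
Shadow price of water = 9.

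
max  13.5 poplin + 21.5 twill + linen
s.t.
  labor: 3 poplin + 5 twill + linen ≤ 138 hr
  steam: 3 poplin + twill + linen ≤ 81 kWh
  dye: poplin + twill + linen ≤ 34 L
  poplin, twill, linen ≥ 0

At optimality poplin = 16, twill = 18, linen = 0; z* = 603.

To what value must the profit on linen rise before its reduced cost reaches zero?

Binding: labor and dye. Non-binding: steam (15 unused).
Since steam is not tight, its dual is 0.
Dual feasibility on the basic columns requires 3·y_labor + 1·y_dye = 13.5, 5·y_labor + 1·y_dye = 21.5.
This yields shadow prices y_labor = 4, y_dye = 1.5.
linen enters the basis when its profit ≥ yᵀa₃ = 4·1 + 1.5·1 = 5.5.

5.5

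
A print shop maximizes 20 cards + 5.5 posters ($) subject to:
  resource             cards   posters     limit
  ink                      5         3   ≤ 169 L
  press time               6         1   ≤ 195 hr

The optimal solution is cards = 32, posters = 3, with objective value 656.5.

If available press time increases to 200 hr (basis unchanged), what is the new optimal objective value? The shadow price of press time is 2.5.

669

Δb = 5, so new z* = 656.5 + (2.5)·(5) = 656.5 + 12.5 = 669.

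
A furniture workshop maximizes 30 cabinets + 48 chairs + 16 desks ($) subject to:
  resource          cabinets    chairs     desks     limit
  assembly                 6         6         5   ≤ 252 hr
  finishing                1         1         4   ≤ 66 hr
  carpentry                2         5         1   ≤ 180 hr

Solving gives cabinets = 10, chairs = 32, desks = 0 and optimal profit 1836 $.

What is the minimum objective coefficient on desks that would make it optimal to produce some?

At the optimum: assembly uses 252 of 252 (binding); finishing uses 42 of 66 (slack = 24); carpentry uses 180 of 180 (binding).
Since finishing is not tight, its dual is 0.
Dual feasibility on the basic columns requires 6·y_assembly + 2·y_carpentry = 30, 6·y_assembly + 5·y_carpentry = 48.
→ y_assembly = 3 and y_carpentry = 6.
desks enters the basis when its profit ≥ yᵀa₃ = 3·5 + 6·1 = 21.

21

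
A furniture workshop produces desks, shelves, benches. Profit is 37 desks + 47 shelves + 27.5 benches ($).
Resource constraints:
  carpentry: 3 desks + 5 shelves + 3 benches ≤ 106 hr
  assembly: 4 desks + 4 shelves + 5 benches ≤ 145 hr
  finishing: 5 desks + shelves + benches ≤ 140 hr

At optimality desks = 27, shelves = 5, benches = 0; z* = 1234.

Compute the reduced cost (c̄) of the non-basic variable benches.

At the optimum: carpentry uses 106 of 106 (binding); assembly uses 128 of 145 (slack = 17); finishing uses 140 of 140 (binding).
By complementary slackness, y = 0 for the non-binding constraint.
From A_Bᵀ y = c: 3·y_carpentry + 5·y_finishing = 37; 5·y_carpentry + 1·y_finishing = 47.
This yields shadow prices y_carpentry = 9, y_finishing = 2.
Reduced cost of benches: c₃ − yᵀa₃ = 27.5 − (9·3 + 2·1) = 27.5 − 29 = -1.5.

-1.5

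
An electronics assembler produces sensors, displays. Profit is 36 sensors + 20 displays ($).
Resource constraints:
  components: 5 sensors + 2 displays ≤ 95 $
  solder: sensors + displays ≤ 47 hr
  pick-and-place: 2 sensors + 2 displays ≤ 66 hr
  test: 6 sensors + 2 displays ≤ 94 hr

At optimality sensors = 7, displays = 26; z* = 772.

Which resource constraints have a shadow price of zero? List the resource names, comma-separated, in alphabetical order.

components, solder

components: 87/95 (slack 8)
solder: 33/47 (slack 14)
pick-and-place: 66/66 (binding)
test: 94/94 (binding)
By complementary slackness, a constraint with positive slack has shadow price 0 → components, solder.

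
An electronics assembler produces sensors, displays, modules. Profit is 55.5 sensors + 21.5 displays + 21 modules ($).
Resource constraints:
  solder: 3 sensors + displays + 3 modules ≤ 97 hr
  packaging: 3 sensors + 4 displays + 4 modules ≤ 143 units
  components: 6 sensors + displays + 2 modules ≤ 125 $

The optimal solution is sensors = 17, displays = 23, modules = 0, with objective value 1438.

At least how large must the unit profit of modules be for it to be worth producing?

Binding: packaging and components. Non-binding: solder (23 unused).
By complementary slackness, y = 0 for the non-binding constraint.
Dual feasibility on the basic columns requires 3·y_packaging + 6·y_components = 55.5, 4·y_packaging + 1·y_components = 21.5.
Solving: y_packaging = 3.5, y_components = 7.5.
modules enters the basis when its profit ≥ yᵀa₃ = 3.5·4 + 7.5·2 = 29.

29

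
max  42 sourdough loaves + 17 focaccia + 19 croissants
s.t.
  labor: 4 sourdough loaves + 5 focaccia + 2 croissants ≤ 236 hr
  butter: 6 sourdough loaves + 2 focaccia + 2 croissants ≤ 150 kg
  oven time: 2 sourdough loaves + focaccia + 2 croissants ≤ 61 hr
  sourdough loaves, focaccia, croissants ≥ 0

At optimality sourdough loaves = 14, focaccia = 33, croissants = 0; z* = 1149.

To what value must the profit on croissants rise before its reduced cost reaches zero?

Binding: butter and oven time. Non-binding: labor (15 unused).
By complementary slackness, y = 0 for the non-binding constraint.
Dual feasibility on the basic columns requires 6·y_butter + 2·y_oven time = 42, 2·y_butter + 1·y_oven time = 17.
Solving: y_butter = 4, y_oven time = 9.
croissants enters the basis when its profit ≥ yᵀa₃ = 4·2 + 9·2 = 26.

26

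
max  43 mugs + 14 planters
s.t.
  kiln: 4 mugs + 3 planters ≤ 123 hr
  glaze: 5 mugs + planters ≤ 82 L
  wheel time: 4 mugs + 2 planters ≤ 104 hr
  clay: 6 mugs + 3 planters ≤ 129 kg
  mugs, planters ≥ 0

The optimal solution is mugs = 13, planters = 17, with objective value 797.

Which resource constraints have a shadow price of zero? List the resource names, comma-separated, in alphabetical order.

kiln, wheel time

kiln: 103/123 (slack 20)
glaze: 82/82 (binding)
wheel time: 86/104 (slack 18)
clay: 129/129 (binding)
By complementary slackness, a constraint with positive slack has shadow price 0 → kiln, wheel time.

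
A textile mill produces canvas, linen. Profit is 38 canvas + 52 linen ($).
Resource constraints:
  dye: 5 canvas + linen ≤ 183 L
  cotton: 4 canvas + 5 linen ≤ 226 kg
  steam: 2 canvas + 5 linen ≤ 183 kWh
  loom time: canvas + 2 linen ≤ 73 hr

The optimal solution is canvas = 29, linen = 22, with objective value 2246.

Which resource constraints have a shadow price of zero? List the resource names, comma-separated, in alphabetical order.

dye: 167/183 (slack 16)
cotton: 226/226 (binding)
steam: 168/183 (slack 15)
loom time: 73/73 (binding)
By complementary slackness, a constraint with positive slack has shadow price 0 → dye, steam.

dye, steam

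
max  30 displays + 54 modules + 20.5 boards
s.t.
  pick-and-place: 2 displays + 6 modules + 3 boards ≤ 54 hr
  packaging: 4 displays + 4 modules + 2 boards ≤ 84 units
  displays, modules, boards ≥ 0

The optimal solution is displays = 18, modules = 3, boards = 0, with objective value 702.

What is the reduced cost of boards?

-6.5

At the optimum: pick-and-place uses 54 of 54 (binding); packaging uses 84 of 84 (binding).
Dual feasibility on the basic columns requires 2·y_pick-and-place + 4·y_packaging = 30, 6·y_pick-and-place + 4·y_packaging = 54.
This yields shadow prices y_pick-and-place = 6, y_packaging = 4.5.
Reduced cost of boards: c₃ − yᵀa₃ = 20.5 − (6·3 + 4.5·2) = 20.5 − 27 = -6.5.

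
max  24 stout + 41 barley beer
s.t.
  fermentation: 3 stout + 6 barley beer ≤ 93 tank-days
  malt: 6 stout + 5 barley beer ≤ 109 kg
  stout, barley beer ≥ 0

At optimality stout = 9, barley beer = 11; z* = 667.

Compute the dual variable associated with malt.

1

Both fermentation and malt are binding at x*.
The binding rows give the dual system: 3·y_fermentation + 6·y_malt = 24 and 6·y_fermentation + 5·y_malt = 41.
→ y_fermentation = 6 and y_malt = 1.
Shadow price of malt = 1.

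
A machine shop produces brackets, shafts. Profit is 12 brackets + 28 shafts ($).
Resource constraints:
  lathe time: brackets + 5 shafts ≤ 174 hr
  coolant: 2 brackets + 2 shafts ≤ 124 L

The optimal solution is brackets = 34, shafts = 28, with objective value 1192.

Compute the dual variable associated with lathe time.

At the optimum: lathe time uses 174 of 174 (binding); coolant uses 124 of 124 (binding).
The binding rows give the dual system: 1·y_lathe time + 2·y_coolant = 12 and 5·y_lathe time + 2·y_coolant = 28.
→ y_lathe time = 4 and y_coolant = 4.
Shadow price of lathe time = 4.

4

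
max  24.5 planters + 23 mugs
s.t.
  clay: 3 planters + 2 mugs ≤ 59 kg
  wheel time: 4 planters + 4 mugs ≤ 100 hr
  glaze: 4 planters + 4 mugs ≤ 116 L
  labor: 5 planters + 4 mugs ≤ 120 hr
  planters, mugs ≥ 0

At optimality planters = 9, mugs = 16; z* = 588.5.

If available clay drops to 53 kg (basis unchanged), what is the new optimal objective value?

579.5

Binding: clay and wheel time. Non-binding: glaze (16 unused), labor (11 unused).
Since glaze, labor are not tight, their duals are 0.
From A_Bᵀ y = c: 3·y_clay + 4·y_wheel time = 24.5; 2·y_clay + 4·y_wheel time = 23.
This yields shadow prices y_clay = 1.5, y_wheel time = 5.
Δz = y_clay·Δb = 1.5 × (-6) = -9, so new z* = 588.5 − 9 = 579.5.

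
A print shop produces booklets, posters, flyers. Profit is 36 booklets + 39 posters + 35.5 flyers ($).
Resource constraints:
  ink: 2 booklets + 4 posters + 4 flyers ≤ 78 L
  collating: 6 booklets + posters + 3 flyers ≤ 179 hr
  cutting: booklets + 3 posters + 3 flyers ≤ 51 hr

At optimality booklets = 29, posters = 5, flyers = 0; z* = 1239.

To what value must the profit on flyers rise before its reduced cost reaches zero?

45

At the optimum: ink uses 78 of 78 (binding); collating uses 179 of 179 (binding); cutting uses 44 of 51 (slack = 7).
By complementary slackness, y = 0 for the non-binding constraint.
Dual feasibility on the basic columns requires 2·y_ink + 6·y_collating = 36, 4·y_ink + 1·y_collating = 39.
This yields shadow prices y_ink = 9, y_collating = 3.
flyers enters the basis when its profit ≥ yᵀa₃ = 9·4 + 3·3 = 45.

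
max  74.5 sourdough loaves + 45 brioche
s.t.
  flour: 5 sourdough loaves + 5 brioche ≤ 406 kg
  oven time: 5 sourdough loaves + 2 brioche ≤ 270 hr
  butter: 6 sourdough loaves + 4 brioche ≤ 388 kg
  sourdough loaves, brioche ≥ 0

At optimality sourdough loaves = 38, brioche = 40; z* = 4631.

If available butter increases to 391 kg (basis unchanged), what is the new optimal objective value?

Check each constraint at x*: flour 390/406 (slack 16); oven time 270/270 (tight); butter 388/388 (tight).
Since flour is not tight, its dual is 0.
From A_Bᵀ y = c: 5·y_oven time + 6·y_butter = 74.5; 2·y_oven time + 4·y_butter = 45.
→ y_oven time = 3.5 and y_butter = 9.5.
Δz = y_butter·Δb = 9.5 × (3) = 28.5, so new z* = 4631 + 28.5 = 4659.5.

4659.5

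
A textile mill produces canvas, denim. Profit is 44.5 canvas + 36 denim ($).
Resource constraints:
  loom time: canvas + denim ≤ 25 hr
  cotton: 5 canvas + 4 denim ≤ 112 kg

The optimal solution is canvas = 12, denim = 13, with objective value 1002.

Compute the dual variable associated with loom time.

2

At the optimum: loom time uses 25 of 25 (binding); cotton uses 112 of 112 (binding).
From A_Bᵀ y = c: 1·y_loom time + 5·y_cotton = 44.5; 1·y_loom time + 4·y_cotton = 36.
This yields shadow prices y_loom time = 2, y_cotton = 8.5.
Shadow price of loom time = 2.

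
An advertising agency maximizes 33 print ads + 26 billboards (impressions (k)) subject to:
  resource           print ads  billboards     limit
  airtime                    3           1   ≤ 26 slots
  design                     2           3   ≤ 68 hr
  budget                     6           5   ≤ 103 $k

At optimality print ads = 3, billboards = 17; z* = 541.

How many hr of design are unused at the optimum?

design used = 2·3 + 3·17 = 57; slack = 68 − 57 = 11.

11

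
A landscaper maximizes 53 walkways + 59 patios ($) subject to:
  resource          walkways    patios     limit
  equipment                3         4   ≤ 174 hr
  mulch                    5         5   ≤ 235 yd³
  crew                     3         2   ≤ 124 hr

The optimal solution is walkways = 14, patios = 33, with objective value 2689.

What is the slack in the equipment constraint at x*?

0

equipment used = 3·14 + 4·33 = 174; slack = 174 − 174 = 0.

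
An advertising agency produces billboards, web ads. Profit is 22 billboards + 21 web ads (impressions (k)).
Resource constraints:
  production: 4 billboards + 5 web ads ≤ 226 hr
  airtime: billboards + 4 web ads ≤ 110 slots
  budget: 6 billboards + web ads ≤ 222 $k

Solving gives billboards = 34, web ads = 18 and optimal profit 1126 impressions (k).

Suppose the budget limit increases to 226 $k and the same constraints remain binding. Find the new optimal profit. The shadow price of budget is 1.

1130

Δb = 4, so new z* = 1126 + (1)·(4) = 1126 + 4 = 1130.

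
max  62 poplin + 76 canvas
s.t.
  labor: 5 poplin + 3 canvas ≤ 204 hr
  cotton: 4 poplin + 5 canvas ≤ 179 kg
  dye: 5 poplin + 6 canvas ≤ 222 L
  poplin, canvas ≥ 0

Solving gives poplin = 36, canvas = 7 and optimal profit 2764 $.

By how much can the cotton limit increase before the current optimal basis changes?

Binding constraints: cotton, dye. The basis is B = [[4,5],[5,6]] with det -1.
Per unit increase in cotton, x* moves by d = (-6, 5).
The basis stays optimal until poplin reaches 0; allowable increase = 6 kg.

6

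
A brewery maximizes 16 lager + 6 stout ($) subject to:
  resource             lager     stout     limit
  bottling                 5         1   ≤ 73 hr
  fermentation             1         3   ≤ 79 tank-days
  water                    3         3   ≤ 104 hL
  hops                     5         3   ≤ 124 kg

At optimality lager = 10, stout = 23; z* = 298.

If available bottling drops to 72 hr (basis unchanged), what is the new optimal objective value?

At the optimum: bottling uses 73 of 73 (binding); fermentation uses 79 of 79 (binding); water uses 99 of 104 (slack = 5); hops uses 119 of 124 (slack = 5).
Since water, hops are not tight, their duals are 0.
From A_Bᵀ y = c: 5·y_bottling + 1·y_fermentation = 16; 1·y_bottling + 3·y_fermentation = 6.
Solving: y_bottling = 3, y_fermentation = 1.
Δz = y_bottling·Δb = 3 × (-1) = -3, so new z* = 298 − 3 = 295.

295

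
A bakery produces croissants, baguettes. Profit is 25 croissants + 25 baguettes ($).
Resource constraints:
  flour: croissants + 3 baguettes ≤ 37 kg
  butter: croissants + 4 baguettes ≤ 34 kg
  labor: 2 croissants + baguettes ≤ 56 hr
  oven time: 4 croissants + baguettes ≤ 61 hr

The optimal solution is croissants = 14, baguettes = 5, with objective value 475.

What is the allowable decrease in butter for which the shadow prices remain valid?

18.75

Binding constraints: butter, oven time. The basis is B = [[1,4],[4,1]] with det -15.
Per unit decrease in butter, x* moves by d = (0.0667, -0.2667).
The basis stays optimal until baguettes reaches 0; allowable decrease = 18.75 kg.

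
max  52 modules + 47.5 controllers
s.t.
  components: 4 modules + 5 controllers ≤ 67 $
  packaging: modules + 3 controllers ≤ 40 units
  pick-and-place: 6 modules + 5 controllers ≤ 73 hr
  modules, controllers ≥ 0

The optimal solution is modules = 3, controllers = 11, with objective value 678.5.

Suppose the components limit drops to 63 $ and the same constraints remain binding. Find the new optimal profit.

Binding: components and pick-and-place. Non-binding: packaging (4 unused).
Slack constraints have shadow price 0 (complementary slackness).
Dual feasibility on the basic columns requires 4·y_components + 6·y_pick-and-place = 52, 5·y_components + 5·y_pick-and-place = 47.5.
This yields shadow prices y_components = 2.5, y_pick-and-place = 7.
Δz = y_components·Δb = 2.5 × (-4) = -10, so new z* = 678.5 − 10 = 668.5.

668.5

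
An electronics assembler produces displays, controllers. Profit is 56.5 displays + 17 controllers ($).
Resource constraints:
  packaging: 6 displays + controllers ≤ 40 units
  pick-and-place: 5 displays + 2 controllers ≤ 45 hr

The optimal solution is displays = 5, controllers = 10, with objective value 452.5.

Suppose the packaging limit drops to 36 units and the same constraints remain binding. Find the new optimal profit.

Check each constraint at x*: packaging 40/40 (tight); pick-and-place 45/45 (tight).
The binding rows give the dual system: 6·y_packaging + 5·y_pick-and-place = 56.5 and 1·y_packaging + 2·y_pick-and-place = 17.
→ y_packaging = 4 and y_pick-and-place = 6.5.
Δz = y_packaging·Δb = 4 × (-4) = -16, so new z* = 452.5 − 16 = 436.5.

436.5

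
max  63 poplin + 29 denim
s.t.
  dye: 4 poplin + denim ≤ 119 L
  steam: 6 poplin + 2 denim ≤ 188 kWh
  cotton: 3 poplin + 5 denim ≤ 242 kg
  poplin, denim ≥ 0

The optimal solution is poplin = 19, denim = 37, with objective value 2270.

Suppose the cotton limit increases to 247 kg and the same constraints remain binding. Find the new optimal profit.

Check each constraint at x*: dye 113/119 (slack 6); steam 188/188 (tight); cotton 242/242 (tight).
Slack constraints have shadow price 0 (complementary slackness).
The binding rows give the dual system: 6·y_steam + 3·y_cotton = 63 and 2·y_steam + 5·y_cotton = 29.
→ y_steam = 9.5 and y_cotton = 2.
Δz = y_cotton·Δb = 2 × (5) = 10, so new z* = 2270 + 10 = 2280.

2280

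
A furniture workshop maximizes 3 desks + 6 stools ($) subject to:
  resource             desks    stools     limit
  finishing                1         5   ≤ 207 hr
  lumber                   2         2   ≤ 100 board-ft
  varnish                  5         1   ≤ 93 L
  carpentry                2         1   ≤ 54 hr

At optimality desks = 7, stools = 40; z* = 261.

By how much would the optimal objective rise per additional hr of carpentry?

At the optimum: finishing uses 207 of 207 (binding); lumber uses 94 of 100 (slack = 6); varnish uses 75 of 93 (slack = 18); carpentry uses 54 of 54 (binding).
Since lumber, varnish are not tight, their duals are 0.
The binding rows give the dual system: 1·y_finishing + 2·y_carpentry = 3 and 5·y_finishing + 1·y_carpentry = 6.
→ y_finishing = 1 and y_carpentry = 1.
Shadow price of carpentry = 1.

1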